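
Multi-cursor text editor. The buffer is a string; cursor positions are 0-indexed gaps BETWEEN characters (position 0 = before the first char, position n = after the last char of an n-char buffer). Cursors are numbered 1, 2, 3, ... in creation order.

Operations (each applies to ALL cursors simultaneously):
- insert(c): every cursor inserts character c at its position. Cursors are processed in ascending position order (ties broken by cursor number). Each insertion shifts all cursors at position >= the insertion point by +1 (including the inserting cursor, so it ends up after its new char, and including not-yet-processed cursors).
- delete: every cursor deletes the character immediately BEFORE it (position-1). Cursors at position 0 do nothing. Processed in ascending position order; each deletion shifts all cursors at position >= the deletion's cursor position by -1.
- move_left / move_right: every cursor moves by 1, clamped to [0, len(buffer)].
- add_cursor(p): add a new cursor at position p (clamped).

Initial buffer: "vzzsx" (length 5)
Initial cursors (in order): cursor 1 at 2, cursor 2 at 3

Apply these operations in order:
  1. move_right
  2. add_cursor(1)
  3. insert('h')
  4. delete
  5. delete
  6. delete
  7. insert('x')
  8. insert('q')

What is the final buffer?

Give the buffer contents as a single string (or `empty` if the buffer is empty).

After op 1 (move_right): buffer="vzzsx" (len 5), cursors c1@3 c2@4, authorship .....
After op 2 (add_cursor(1)): buffer="vzzsx" (len 5), cursors c3@1 c1@3 c2@4, authorship .....
After op 3 (insert('h')): buffer="vhzzhshx" (len 8), cursors c3@2 c1@5 c2@7, authorship .3..1.2.
After op 4 (delete): buffer="vzzsx" (len 5), cursors c3@1 c1@3 c2@4, authorship .....
After op 5 (delete): buffer="zx" (len 2), cursors c3@0 c1@1 c2@1, authorship ..
After op 6 (delete): buffer="x" (len 1), cursors c1@0 c2@0 c3@0, authorship .
After op 7 (insert('x')): buffer="xxxx" (len 4), cursors c1@3 c2@3 c3@3, authorship 123.
After op 8 (insert('q')): buffer="xxxqqqx" (len 7), cursors c1@6 c2@6 c3@6, authorship 123123.

Answer: xxxqqqx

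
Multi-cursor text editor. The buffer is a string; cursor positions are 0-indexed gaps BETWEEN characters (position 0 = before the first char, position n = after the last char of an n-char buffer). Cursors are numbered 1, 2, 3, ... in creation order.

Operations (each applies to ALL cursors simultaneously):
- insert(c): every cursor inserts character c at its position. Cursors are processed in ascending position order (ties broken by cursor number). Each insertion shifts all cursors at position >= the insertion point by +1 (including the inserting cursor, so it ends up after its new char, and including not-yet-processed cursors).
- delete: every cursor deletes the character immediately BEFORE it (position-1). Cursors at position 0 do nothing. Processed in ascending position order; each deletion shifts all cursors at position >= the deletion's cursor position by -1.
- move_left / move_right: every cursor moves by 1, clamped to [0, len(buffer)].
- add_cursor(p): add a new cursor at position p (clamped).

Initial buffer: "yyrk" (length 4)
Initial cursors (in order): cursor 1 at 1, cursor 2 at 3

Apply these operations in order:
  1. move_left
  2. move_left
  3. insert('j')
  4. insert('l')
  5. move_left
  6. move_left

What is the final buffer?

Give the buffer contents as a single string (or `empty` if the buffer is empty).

After op 1 (move_left): buffer="yyrk" (len 4), cursors c1@0 c2@2, authorship ....
After op 2 (move_left): buffer="yyrk" (len 4), cursors c1@0 c2@1, authorship ....
After op 3 (insert('j')): buffer="jyjyrk" (len 6), cursors c1@1 c2@3, authorship 1.2...
After op 4 (insert('l')): buffer="jlyjlyrk" (len 8), cursors c1@2 c2@5, authorship 11.22...
After op 5 (move_left): buffer="jlyjlyrk" (len 8), cursors c1@1 c2@4, authorship 11.22...
After op 6 (move_left): buffer="jlyjlyrk" (len 8), cursors c1@0 c2@3, authorship 11.22...

Answer: jlyjlyrk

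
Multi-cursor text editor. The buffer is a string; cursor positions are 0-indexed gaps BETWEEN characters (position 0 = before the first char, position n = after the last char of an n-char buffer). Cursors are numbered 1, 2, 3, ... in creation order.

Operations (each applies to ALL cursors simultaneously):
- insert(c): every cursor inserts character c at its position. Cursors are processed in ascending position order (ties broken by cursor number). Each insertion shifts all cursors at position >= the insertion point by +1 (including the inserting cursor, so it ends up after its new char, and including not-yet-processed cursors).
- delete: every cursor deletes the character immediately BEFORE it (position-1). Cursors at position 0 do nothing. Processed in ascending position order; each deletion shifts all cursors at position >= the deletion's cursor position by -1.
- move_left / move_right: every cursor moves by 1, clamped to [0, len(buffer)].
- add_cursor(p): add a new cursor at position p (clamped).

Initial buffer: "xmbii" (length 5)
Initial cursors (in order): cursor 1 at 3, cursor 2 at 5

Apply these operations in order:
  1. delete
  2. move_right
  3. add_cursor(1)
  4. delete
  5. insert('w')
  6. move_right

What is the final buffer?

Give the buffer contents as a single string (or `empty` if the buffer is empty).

After op 1 (delete): buffer="xmi" (len 3), cursors c1@2 c2@3, authorship ...
After op 2 (move_right): buffer="xmi" (len 3), cursors c1@3 c2@3, authorship ...
After op 3 (add_cursor(1)): buffer="xmi" (len 3), cursors c3@1 c1@3 c2@3, authorship ...
After op 4 (delete): buffer="" (len 0), cursors c1@0 c2@0 c3@0, authorship 
After op 5 (insert('w')): buffer="www" (len 3), cursors c1@3 c2@3 c3@3, authorship 123
After op 6 (move_right): buffer="www" (len 3), cursors c1@3 c2@3 c3@3, authorship 123

Answer: www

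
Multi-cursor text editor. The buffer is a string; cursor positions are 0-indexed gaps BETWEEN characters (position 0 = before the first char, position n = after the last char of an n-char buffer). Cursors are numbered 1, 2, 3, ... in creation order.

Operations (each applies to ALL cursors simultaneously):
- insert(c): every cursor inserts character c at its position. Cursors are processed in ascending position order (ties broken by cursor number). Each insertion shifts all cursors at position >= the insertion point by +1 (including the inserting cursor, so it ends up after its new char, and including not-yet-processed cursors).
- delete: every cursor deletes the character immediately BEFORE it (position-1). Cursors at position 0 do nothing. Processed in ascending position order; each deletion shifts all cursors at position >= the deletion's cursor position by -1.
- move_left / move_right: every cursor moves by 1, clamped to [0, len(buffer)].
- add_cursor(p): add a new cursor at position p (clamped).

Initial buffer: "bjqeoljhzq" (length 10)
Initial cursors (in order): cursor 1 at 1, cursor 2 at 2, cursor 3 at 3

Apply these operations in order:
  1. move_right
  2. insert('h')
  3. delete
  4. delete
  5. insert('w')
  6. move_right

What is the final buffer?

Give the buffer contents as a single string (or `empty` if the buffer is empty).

After op 1 (move_right): buffer="bjqeoljhzq" (len 10), cursors c1@2 c2@3 c3@4, authorship ..........
After op 2 (insert('h')): buffer="bjhqheholjhzq" (len 13), cursors c1@3 c2@5 c3@7, authorship ..1.2.3......
After op 3 (delete): buffer="bjqeoljhzq" (len 10), cursors c1@2 c2@3 c3@4, authorship ..........
After op 4 (delete): buffer="boljhzq" (len 7), cursors c1@1 c2@1 c3@1, authorship .......
After op 5 (insert('w')): buffer="bwwwoljhzq" (len 10), cursors c1@4 c2@4 c3@4, authorship .123......
After op 6 (move_right): buffer="bwwwoljhzq" (len 10), cursors c1@5 c2@5 c3@5, authorship .123......

Answer: bwwwoljhzq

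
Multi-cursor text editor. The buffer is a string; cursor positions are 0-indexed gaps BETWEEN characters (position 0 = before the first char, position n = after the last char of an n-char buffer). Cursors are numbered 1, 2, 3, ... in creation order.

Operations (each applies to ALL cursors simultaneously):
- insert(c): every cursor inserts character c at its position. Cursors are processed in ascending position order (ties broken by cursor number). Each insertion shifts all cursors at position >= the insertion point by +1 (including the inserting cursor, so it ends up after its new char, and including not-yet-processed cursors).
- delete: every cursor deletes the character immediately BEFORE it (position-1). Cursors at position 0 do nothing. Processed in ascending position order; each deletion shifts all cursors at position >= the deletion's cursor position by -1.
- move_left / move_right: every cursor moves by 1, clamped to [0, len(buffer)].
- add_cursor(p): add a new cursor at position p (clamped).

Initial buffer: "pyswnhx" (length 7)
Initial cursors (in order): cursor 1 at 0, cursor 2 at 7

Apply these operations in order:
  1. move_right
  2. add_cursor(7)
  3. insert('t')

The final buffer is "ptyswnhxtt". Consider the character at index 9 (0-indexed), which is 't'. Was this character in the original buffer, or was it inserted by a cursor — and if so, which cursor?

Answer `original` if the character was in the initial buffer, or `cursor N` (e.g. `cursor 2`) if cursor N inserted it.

Answer: cursor 3

Derivation:
After op 1 (move_right): buffer="pyswnhx" (len 7), cursors c1@1 c2@7, authorship .......
After op 2 (add_cursor(7)): buffer="pyswnhx" (len 7), cursors c1@1 c2@7 c3@7, authorship .......
After op 3 (insert('t')): buffer="ptyswnhxtt" (len 10), cursors c1@2 c2@10 c3@10, authorship .1......23
Authorship (.=original, N=cursor N): . 1 . . . . . . 2 3
Index 9: author = 3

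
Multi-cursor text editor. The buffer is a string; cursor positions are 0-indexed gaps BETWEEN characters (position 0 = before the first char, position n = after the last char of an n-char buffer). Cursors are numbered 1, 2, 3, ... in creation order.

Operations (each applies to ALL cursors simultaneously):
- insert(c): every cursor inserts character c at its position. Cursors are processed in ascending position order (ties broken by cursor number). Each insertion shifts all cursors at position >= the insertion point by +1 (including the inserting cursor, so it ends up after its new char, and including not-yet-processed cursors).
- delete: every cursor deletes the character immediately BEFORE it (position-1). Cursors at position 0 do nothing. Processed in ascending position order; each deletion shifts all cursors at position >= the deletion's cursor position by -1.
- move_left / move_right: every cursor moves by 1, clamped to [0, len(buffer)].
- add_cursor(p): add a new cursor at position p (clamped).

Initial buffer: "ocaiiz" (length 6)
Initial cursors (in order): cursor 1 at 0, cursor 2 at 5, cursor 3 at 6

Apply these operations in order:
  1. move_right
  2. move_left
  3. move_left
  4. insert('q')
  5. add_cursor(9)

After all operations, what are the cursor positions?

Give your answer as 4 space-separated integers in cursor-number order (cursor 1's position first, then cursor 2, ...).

After op 1 (move_right): buffer="ocaiiz" (len 6), cursors c1@1 c2@6 c3@6, authorship ......
After op 2 (move_left): buffer="ocaiiz" (len 6), cursors c1@0 c2@5 c3@5, authorship ......
After op 3 (move_left): buffer="ocaiiz" (len 6), cursors c1@0 c2@4 c3@4, authorship ......
After op 4 (insert('q')): buffer="qocaiqqiz" (len 9), cursors c1@1 c2@7 c3@7, authorship 1....23..
After op 5 (add_cursor(9)): buffer="qocaiqqiz" (len 9), cursors c1@1 c2@7 c3@7 c4@9, authorship 1....23..

Answer: 1 7 7 9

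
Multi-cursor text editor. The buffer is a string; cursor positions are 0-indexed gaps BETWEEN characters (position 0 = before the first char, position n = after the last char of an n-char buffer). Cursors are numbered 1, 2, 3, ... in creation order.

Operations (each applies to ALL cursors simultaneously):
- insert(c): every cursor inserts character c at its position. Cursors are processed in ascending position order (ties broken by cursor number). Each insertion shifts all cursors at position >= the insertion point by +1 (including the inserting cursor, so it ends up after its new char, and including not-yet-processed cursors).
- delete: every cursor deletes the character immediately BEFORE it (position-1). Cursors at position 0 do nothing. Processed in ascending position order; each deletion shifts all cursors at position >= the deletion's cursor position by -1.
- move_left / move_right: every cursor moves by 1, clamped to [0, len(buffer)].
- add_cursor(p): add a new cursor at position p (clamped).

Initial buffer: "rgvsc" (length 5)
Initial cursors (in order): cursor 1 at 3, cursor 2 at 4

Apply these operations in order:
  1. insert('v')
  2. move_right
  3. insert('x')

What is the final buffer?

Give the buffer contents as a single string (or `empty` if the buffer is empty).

After op 1 (insert('v')): buffer="rgvvsvc" (len 7), cursors c1@4 c2@6, authorship ...1.2.
After op 2 (move_right): buffer="rgvvsvc" (len 7), cursors c1@5 c2@7, authorship ...1.2.
After op 3 (insert('x')): buffer="rgvvsxvcx" (len 9), cursors c1@6 c2@9, authorship ...1.12.2

Answer: rgvvsxvcx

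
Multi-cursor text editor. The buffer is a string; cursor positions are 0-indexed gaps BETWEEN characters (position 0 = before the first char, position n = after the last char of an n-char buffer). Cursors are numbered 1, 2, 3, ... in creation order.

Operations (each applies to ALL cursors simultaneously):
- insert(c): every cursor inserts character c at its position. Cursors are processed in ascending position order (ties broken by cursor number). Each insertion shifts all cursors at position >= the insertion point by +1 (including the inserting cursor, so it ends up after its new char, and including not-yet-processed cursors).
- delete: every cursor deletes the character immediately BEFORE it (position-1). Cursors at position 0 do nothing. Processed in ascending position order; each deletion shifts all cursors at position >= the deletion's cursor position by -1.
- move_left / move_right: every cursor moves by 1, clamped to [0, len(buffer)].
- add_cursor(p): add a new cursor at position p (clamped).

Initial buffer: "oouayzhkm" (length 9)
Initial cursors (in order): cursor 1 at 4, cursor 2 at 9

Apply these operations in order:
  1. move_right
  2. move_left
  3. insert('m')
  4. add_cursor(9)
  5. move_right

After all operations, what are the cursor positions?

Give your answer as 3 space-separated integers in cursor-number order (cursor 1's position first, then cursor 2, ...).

After op 1 (move_right): buffer="oouayzhkm" (len 9), cursors c1@5 c2@9, authorship .........
After op 2 (move_left): buffer="oouayzhkm" (len 9), cursors c1@4 c2@8, authorship .........
After op 3 (insert('m')): buffer="oouamyzhkmm" (len 11), cursors c1@5 c2@10, authorship ....1....2.
After op 4 (add_cursor(9)): buffer="oouamyzhkmm" (len 11), cursors c1@5 c3@9 c2@10, authorship ....1....2.
After op 5 (move_right): buffer="oouamyzhkmm" (len 11), cursors c1@6 c3@10 c2@11, authorship ....1....2.

Answer: 6 11 10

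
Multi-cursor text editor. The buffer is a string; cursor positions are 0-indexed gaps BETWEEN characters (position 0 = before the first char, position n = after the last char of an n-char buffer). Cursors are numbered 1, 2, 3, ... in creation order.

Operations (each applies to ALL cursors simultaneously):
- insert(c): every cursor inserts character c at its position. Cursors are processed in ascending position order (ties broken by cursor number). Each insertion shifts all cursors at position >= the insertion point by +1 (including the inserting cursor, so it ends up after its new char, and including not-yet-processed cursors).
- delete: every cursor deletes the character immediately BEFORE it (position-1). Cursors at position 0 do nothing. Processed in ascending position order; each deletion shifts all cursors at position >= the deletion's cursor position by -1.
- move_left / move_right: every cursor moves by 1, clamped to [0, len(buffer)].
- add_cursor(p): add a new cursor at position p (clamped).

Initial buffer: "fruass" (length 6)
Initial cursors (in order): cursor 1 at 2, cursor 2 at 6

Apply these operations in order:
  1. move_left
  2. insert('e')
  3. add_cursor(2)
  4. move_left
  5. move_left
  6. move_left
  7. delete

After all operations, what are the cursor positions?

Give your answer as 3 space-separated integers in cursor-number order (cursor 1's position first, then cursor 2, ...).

After op 1 (move_left): buffer="fruass" (len 6), cursors c1@1 c2@5, authorship ......
After op 2 (insert('e')): buffer="feruases" (len 8), cursors c1@2 c2@7, authorship .1....2.
After op 3 (add_cursor(2)): buffer="feruases" (len 8), cursors c1@2 c3@2 c2@7, authorship .1....2.
After op 4 (move_left): buffer="feruases" (len 8), cursors c1@1 c3@1 c2@6, authorship .1....2.
After op 5 (move_left): buffer="feruases" (len 8), cursors c1@0 c3@0 c2@5, authorship .1....2.
After op 6 (move_left): buffer="feruases" (len 8), cursors c1@0 c3@0 c2@4, authorship .1....2.
After op 7 (delete): buffer="ferases" (len 7), cursors c1@0 c3@0 c2@3, authorship .1...2.

Answer: 0 3 0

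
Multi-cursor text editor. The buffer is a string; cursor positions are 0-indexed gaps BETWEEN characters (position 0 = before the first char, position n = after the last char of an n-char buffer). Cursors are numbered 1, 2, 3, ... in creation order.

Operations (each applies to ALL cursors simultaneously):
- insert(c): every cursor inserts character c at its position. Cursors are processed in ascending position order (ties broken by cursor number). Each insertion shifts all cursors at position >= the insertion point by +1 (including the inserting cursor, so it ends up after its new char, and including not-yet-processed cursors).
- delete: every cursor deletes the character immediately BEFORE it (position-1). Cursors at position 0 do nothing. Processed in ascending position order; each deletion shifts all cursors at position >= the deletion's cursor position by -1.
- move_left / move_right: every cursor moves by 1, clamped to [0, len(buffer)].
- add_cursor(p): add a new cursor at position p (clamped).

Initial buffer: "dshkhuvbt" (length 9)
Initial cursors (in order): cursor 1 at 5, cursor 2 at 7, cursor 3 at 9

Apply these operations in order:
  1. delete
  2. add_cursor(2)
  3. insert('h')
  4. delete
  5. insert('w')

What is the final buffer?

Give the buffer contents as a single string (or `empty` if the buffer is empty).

After op 1 (delete): buffer="dshkub" (len 6), cursors c1@4 c2@5 c3@6, authorship ......
After op 2 (add_cursor(2)): buffer="dshkub" (len 6), cursors c4@2 c1@4 c2@5 c3@6, authorship ......
After op 3 (insert('h')): buffer="dshhkhuhbh" (len 10), cursors c4@3 c1@6 c2@8 c3@10, authorship ..4..1.2.3
After op 4 (delete): buffer="dshkub" (len 6), cursors c4@2 c1@4 c2@5 c3@6, authorship ......
After op 5 (insert('w')): buffer="dswhkwuwbw" (len 10), cursors c4@3 c1@6 c2@8 c3@10, authorship ..4..1.2.3

Answer: dswhkwuwbw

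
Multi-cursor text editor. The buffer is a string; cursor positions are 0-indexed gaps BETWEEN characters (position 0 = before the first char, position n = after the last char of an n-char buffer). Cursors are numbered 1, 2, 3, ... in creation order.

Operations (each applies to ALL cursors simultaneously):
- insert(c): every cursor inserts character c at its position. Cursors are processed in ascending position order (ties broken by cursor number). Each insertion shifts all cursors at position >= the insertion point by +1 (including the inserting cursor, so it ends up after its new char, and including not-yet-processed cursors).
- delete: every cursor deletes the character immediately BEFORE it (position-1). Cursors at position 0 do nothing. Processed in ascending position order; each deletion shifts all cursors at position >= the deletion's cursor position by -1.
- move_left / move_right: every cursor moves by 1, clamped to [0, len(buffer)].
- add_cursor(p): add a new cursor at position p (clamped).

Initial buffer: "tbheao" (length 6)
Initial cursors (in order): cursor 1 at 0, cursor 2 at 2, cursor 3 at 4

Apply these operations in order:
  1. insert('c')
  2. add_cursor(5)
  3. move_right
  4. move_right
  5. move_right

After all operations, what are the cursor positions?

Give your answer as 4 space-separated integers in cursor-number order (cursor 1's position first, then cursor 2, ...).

Answer: 4 7 9 8

Derivation:
After op 1 (insert('c')): buffer="ctbchecao" (len 9), cursors c1@1 c2@4 c3@7, authorship 1..2..3..
After op 2 (add_cursor(5)): buffer="ctbchecao" (len 9), cursors c1@1 c2@4 c4@5 c3@7, authorship 1..2..3..
After op 3 (move_right): buffer="ctbchecao" (len 9), cursors c1@2 c2@5 c4@6 c3@8, authorship 1..2..3..
After op 4 (move_right): buffer="ctbchecao" (len 9), cursors c1@3 c2@6 c4@7 c3@9, authorship 1..2..3..
After op 5 (move_right): buffer="ctbchecao" (len 9), cursors c1@4 c2@7 c4@8 c3@9, authorship 1..2..3..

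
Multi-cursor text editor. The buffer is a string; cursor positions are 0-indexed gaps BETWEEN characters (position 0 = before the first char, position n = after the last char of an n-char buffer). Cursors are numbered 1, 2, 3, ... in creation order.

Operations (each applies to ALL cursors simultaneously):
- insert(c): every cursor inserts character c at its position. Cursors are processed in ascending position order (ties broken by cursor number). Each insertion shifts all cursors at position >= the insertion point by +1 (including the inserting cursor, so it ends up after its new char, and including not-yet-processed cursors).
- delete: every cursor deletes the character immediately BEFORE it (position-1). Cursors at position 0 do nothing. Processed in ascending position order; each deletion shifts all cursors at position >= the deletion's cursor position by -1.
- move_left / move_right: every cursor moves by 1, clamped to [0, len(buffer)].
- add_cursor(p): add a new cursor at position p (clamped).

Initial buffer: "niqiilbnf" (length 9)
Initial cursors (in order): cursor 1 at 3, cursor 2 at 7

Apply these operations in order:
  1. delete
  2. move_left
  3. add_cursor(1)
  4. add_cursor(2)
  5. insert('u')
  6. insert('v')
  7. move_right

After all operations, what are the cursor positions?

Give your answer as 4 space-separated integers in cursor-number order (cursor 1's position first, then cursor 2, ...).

After op 1 (delete): buffer="niiilnf" (len 7), cursors c1@2 c2@5, authorship .......
After op 2 (move_left): buffer="niiilnf" (len 7), cursors c1@1 c2@4, authorship .......
After op 3 (add_cursor(1)): buffer="niiilnf" (len 7), cursors c1@1 c3@1 c2@4, authorship .......
After op 4 (add_cursor(2)): buffer="niiilnf" (len 7), cursors c1@1 c3@1 c4@2 c2@4, authorship .......
After op 5 (insert('u')): buffer="nuuiuiiulnf" (len 11), cursors c1@3 c3@3 c4@5 c2@8, authorship .13.4..2...
After op 6 (insert('v')): buffer="nuuvviuviiuvlnf" (len 15), cursors c1@5 c3@5 c4@8 c2@12, authorship .1313.44..22...
After op 7 (move_right): buffer="nuuvviuviiuvlnf" (len 15), cursors c1@6 c3@6 c4@9 c2@13, authorship .1313.44..22...

Answer: 6 13 6 9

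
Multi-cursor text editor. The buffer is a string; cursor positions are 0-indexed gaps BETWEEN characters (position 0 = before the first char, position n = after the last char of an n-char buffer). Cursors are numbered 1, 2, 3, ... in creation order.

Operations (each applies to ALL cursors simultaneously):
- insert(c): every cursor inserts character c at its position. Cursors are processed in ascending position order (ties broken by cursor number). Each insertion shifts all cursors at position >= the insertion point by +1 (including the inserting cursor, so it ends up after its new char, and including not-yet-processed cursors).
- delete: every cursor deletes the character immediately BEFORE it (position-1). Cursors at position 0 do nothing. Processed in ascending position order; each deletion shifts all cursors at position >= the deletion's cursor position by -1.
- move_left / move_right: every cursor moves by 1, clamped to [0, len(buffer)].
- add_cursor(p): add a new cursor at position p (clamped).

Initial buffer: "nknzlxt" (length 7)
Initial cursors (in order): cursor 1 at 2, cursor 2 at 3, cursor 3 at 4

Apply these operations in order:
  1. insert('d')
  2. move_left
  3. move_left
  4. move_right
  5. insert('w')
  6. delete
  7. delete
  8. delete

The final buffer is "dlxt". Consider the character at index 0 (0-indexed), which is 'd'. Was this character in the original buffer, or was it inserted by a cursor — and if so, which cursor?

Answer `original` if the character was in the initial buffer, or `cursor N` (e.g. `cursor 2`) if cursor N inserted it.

Answer: cursor 3

Derivation:
After op 1 (insert('d')): buffer="nkdndzdlxt" (len 10), cursors c1@3 c2@5 c3@7, authorship ..1.2.3...
After op 2 (move_left): buffer="nkdndzdlxt" (len 10), cursors c1@2 c2@4 c3@6, authorship ..1.2.3...
After op 3 (move_left): buffer="nkdndzdlxt" (len 10), cursors c1@1 c2@3 c3@5, authorship ..1.2.3...
After op 4 (move_right): buffer="nkdndzdlxt" (len 10), cursors c1@2 c2@4 c3@6, authorship ..1.2.3...
After op 5 (insert('w')): buffer="nkwdnwdzwdlxt" (len 13), cursors c1@3 c2@6 c3@9, authorship ..11.22.33...
After op 6 (delete): buffer="nkdndzdlxt" (len 10), cursors c1@2 c2@4 c3@6, authorship ..1.2.3...
After op 7 (delete): buffer="ndddlxt" (len 7), cursors c1@1 c2@2 c3@3, authorship .123...
After op 8 (delete): buffer="dlxt" (len 4), cursors c1@0 c2@0 c3@0, authorship 3...
Authorship (.=original, N=cursor N): 3 . . .
Index 0: author = 3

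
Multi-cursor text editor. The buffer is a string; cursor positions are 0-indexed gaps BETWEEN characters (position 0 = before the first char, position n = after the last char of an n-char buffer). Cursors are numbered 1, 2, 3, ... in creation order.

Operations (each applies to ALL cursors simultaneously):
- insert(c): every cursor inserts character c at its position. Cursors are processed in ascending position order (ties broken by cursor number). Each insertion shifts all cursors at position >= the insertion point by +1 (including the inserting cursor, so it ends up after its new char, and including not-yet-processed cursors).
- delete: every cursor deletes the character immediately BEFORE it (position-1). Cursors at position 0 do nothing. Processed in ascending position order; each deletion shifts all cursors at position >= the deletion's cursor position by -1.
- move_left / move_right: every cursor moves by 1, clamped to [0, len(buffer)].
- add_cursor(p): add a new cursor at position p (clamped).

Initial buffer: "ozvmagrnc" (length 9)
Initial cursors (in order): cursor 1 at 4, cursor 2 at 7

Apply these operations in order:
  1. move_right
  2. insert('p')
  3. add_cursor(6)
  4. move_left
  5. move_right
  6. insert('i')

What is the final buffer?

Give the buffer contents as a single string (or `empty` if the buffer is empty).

After op 1 (move_right): buffer="ozvmagrnc" (len 9), cursors c1@5 c2@8, authorship .........
After op 2 (insert('p')): buffer="ozvmapgrnpc" (len 11), cursors c1@6 c2@10, authorship .....1...2.
After op 3 (add_cursor(6)): buffer="ozvmapgrnpc" (len 11), cursors c1@6 c3@6 c2@10, authorship .....1...2.
After op 4 (move_left): buffer="ozvmapgrnpc" (len 11), cursors c1@5 c3@5 c2@9, authorship .....1...2.
After op 5 (move_right): buffer="ozvmapgrnpc" (len 11), cursors c1@6 c3@6 c2@10, authorship .....1...2.
After op 6 (insert('i')): buffer="ozvmapiigrnpic" (len 14), cursors c1@8 c3@8 c2@13, authorship .....113...22.

Answer: ozvmapiigrnpic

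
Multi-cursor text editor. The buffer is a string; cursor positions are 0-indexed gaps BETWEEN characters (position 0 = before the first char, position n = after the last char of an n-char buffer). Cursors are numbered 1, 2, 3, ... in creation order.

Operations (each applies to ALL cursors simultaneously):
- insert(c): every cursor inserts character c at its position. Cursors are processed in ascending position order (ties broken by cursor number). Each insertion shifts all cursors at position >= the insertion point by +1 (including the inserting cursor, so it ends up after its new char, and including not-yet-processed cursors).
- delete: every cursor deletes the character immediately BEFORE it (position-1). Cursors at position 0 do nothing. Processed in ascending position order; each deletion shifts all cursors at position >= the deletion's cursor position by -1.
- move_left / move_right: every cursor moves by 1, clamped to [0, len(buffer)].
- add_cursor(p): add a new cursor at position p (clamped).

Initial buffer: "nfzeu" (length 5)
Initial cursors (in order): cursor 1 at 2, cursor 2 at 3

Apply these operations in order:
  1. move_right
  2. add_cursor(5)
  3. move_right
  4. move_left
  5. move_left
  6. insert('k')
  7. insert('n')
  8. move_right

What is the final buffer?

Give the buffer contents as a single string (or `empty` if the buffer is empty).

After op 1 (move_right): buffer="nfzeu" (len 5), cursors c1@3 c2@4, authorship .....
After op 2 (add_cursor(5)): buffer="nfzeu" (len 5), cursors c1@3 c2@4 c3@5, authorship .....
After op 3 (move_right): buffer="nfzeu" (len 5), cursors c1@4 c2@5 c3@5, authorship .....
After op 4 (move_left): buffer="nfzeu" (len 5), cursors c1@3 c2@4 c3@4, authorship .....
After op 5 (move_left): buffer="nfzeu" (len 5), cursors c1@2 c2@3 c3@3, authorship .....
After op 6 (insert('k')): buffer="nfkzkkeu" (len 8), cursors c1@3 c2@6 c3@6, authorship ..1.23..
After op 7 (insert('n')): buffer="nfknzkknneu" (len 11), cursors c1@4 c2@9 c3@9, authorship ..11.2323..
After op 8 (move_right): buffer="nfknzkknneu" (len 11), cursors c1@5 c2@10 c3@10, authorship ..11.2323..

Answer: nfknzkknneu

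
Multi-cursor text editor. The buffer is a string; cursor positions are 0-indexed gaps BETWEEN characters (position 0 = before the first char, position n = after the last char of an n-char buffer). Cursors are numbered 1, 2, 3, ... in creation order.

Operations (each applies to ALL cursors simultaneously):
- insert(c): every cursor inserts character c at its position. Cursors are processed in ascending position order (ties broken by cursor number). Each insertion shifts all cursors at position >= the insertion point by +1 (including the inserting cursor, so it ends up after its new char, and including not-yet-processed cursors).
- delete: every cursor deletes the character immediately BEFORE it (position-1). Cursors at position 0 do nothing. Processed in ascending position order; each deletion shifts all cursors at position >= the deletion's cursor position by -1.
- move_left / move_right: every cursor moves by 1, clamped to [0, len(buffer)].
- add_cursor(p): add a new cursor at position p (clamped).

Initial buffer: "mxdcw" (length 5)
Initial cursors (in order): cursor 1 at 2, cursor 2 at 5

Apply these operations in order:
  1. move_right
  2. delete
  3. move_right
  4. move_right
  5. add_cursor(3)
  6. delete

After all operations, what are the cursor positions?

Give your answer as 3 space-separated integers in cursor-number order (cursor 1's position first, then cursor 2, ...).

Answer: 0 0 0

Derivation:
After op 1 (move_right): buffer="mxdcw" (len 5), cursors c1@3 c2@5, authorship .....
After op 2 (delete): buffer="mxc" (len 3), cursors c1@2 c2@3, authorship ...
After op 3 (move_right): buffer="mxc" (len 3), cursors c1@3 c2@3, authorship ...
After op 4 (move_right): buffer="mxc" (len 3), cursors c1@3 c2@3, authorship ...
After op 5 (add_cursor(3)): buffer="mxc" (len 3), cursors c1@3 c2@3 c3@3, authorship ...
After op 6 (delete): buffer="" (len 0), cursors c1@0 c2@0 c3@0, authorship 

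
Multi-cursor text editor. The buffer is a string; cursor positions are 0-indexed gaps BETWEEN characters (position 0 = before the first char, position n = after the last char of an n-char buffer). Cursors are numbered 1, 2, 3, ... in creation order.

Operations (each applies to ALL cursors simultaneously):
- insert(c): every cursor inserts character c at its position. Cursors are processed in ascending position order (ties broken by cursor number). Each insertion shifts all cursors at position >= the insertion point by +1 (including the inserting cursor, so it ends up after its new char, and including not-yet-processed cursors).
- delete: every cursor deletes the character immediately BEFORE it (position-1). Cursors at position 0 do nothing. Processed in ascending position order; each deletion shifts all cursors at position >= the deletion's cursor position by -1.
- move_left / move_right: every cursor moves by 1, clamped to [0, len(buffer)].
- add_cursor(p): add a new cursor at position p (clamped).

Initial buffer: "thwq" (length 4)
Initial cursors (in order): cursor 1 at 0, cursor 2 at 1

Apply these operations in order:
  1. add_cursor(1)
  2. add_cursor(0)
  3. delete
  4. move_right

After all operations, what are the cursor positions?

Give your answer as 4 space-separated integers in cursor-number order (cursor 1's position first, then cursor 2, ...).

After op 1 (add_cursor(1)): buffer="thwq" (len 4), cursors c1@0 c2@1 c3@1, authorship ....
After op 2 (add_cursor(0)): buffer="thwq" (len 4), cursors c1@0 c4@0 c2@1 c3@1, authorship ....
After op 3 (delete): buffer="hwq" (len 3), cursors c1@0 c2@0 c3@0 c4@0, authorship ...
After op 4 (move_right): buffer="hwq" (len 3), cursors c1@1 c2@1 c3@1 c4@1, authorship ...

Answer: 1 1 1 1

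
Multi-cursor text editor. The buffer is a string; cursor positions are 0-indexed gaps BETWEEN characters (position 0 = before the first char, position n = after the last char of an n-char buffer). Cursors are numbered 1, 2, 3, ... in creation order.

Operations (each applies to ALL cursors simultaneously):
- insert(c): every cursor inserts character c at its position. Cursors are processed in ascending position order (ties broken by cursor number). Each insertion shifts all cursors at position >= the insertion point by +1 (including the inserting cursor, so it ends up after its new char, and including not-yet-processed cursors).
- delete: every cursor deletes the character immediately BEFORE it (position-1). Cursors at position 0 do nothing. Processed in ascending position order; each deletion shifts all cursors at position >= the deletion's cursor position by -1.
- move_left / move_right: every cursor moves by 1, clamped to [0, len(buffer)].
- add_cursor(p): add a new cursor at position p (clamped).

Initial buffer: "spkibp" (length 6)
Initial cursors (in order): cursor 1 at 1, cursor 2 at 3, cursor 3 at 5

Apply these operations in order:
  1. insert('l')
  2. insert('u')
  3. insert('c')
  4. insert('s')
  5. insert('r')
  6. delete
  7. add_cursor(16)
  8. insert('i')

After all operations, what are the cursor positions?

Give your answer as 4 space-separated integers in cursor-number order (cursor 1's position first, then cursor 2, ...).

After op 1 (insert('l')): buffer="slpkliblp" (len 9), cursors c1@2 c2@5 c3@8, authorship .1..2..3.
After op 2 (insert('u')): buffer="slupkluiblup" (len 12), cursors c1@3 c2@7 c3@11, authorship .11..22..33.
After op 3 (insert('c')): buffer="slucpkluciblucp" (len 15), cursors c1@4 c2@9 c3@14, authorship .111..222..333.
After op 4 (insert('s')): buffer="slucspklucsiblucsp" (len 18), cursors c1@5 c2@11 c3@17, authorship .1111..2222..3333.
After op 5 (insert('r')): buffer="slucsrpklucsriblucsrp" (len 21), cursors c1@6 c2@13 c3@20, authorship .11111..22222..33333.
After op 6 (delete): buffer="slucspklucsiblucsp" (len 18), cursors c1@5 c2@11 c3@17, authorship .1111..2222..3333.
After op 7 (add_cursor(16)): buffer="slucspklucsiblucsp" (len 18), cursors c1@5 c2@11 c4@16 c3@17, authorship .1111..2222..3333.
After op 8 (insert('i')): buffer="slucsipklucsiiblucisip" (len 22), cursors c1@6 c2@13 c4@19 c3@21, authorship .11111..22222..333433.

Answer: 6 13 21 19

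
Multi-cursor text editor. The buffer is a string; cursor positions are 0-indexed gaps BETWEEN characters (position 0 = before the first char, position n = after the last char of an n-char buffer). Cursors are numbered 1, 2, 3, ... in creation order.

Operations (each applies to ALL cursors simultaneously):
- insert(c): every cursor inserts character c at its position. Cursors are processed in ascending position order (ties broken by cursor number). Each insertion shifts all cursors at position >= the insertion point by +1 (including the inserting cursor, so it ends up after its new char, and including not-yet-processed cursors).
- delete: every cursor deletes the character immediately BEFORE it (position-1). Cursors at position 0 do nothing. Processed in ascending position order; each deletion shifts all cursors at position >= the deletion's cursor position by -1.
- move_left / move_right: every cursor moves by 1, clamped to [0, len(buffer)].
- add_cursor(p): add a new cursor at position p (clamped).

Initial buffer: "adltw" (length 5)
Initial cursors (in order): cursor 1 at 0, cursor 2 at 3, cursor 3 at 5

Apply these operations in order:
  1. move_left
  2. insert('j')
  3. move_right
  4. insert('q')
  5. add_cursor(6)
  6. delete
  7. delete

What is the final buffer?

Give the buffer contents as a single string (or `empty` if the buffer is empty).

Answer: jtj

Derivation:
After op 1 (move_left): buffer="adltw" (len 5), cursors c1@0 c2@2 c3@4, authorship .....
After op 2 (insert('j')): buffer="jadjltjw" (len 8), cursors c1@1 c2@4 c3@7, authorship 1..2..3.
After op 3 (move_right): buffer="jadjltjw" (len 8), cursors c1@2 c2@5 c3@8, authorship 1..2..3.
After op 4 (insert('q')): buffer="jaqdjlqtjwq" (len 11), cursors c1@3 c2@7 c3@11, authorship 1.1.2.2.3.3
After op 5 (add_cursor(6)): buffer="jaqdjlqtjwq" (len 11), cursors c1@3 c4@6 c2@7 c3@11, authorship 1.1.2.2.3.3
After op 6 (delete): buffer="jadjtjw" (len 7), cursors c1@2 c2@4 c4@4 c3@7, authorship 1..2.3.
After op 7 (delete): buffer="jtj" (len 3), cursors c1@1 c2@1 c4@1 c3@3, authorship 1.3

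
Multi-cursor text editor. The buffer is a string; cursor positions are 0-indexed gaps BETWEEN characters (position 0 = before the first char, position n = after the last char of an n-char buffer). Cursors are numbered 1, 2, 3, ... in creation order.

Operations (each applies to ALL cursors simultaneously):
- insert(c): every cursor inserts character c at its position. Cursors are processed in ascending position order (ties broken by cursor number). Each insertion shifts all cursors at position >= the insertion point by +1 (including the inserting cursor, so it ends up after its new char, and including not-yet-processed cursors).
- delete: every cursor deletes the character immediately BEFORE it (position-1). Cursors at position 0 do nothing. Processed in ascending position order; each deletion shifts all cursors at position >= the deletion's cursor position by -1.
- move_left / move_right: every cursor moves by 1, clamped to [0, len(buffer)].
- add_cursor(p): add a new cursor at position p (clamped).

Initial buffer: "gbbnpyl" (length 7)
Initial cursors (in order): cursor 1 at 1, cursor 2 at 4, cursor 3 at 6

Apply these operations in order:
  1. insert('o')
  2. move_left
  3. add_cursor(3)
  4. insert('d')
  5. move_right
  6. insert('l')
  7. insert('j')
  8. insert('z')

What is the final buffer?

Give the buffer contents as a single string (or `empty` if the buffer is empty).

After op 1 (insert('o')): buffer="gobbnopyol" (len 10), cursors c1@2 c2@6 c3@9, authorship .1...2..3.
After op 2 (move_left): buffer="gobbnopyol" (len 10), cursors c1@1 c2@5 c3@8, authorship .1...2..3.
After op 3 (add_cursor(3)): buffer="gobbnopyol" (len 10), cursors c1@1 c4@3 c2@5 c3@8, authorship .1...2..3.
After op 4 (insert('d')): buffer="gdobdbndopydol" (len 14), cursors c1@2 c4@5 c2@8 c3@12, authorship .11.4..22..33.
After op 5 (move_right): buffer="gdobdbndopydol" (len 14), cursors c1@3 c4@6 c2@9 c3@13, authorship .11.4..22..33.
After op 6 (insert('l')): buffer="gdolbdblndolpydoll" (len 18), cursors c1@4 c4@8 c2@12 c3@17, authorship .111.4.4.222..333.
After op 7 (insert('j')): buffer="gdoljbdbljndoljpydoljl" (len 22), cursors c1@5 c4@10 c2@15 c3@21, authorship .1111.4.44.2222..3333.
After op 8 (insert('z')): buffer="gdoljzbdbljzndoljzpydoljzl" (len 26), cursors c1@6 c4@12 c2@18 c3@25, authorship .11111.4.444.22222..33333.

Answer: gdoljzbdbljzndoljzpydoljzl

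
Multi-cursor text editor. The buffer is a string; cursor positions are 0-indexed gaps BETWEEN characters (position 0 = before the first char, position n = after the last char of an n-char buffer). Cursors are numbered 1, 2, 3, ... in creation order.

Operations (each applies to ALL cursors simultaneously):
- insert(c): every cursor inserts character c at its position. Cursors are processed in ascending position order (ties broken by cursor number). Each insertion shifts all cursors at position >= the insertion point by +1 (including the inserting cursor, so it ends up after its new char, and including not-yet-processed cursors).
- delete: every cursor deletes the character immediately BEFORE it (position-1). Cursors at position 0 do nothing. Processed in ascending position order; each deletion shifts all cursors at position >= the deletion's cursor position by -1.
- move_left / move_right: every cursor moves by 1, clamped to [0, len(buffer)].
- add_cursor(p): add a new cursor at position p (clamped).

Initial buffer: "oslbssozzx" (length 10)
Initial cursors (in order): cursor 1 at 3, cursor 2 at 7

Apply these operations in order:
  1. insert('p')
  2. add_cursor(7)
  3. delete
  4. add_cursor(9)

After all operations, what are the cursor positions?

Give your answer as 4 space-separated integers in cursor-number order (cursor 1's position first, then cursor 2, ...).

Answer: 3 6 5 9

Derivation:
After op 1 (insert('p')): buffer="oslpbssopzzx" (len 12), cursors c1@4 c2@9, authorship ...1....2...
After op 2 (add_cursor(7)): buffer="oslpbssopzzx" (len 12), cursors c1@4 c3@7 c2@9, authorship ...1....2...
After op 3 (delete): buffer="oslbsozzx" (len 9), cursors c1@3 c3@5 c2@6, authorship .........
After op 4 (add_cursor(9)): buffer="oslbsozzx" (len 9), cursors c1@3 c3@5 c2@6 c4@9, authorship .........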